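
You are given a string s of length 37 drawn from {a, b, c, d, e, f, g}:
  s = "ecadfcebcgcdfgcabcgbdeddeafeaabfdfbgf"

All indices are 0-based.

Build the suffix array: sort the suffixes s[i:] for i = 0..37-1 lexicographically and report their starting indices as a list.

rank | idx | suffix
   0 |  28 | aabfdfbgf
   1 |  15 | abcgbdeddeafeaabfdfbgf
   2 |  29 | abfdfbgf
   3 |   2 | adfcebcgcdfgcabcgbdeddeafeaabfdfbgf
   4 |  25 | afeaabfdfbgf
   5 |  16 | bcgbdeddeafeaabfdfbgf
   6 |   7 | bcgcdfgcabcgbdeddeafeaabfdfbgf
   7 |  19 | bdeddeafeaabfdfbgf
   8 |  30 | bfdfbgf
   9 |  34 | bgf
  10 |  14 | cabcgbdeddeafeaabfdfbgf
  11 |   1 | cadfcebcgcdfgcabcgbdeddeafeaabfdfbgf
  12 |  10 | cdfgcabcgbdeddeafeaabfdfbgf
  13 |   5 | cebcgcdfgcabcgbdeddeafeaabfdfbgf
  14 |  17 | cgbdeddeafeaabfdfbgf
  15 |   8 | cgcdfgcabcgbdeddeafeaabfdfbgf
  16 |  22 | ddeafeaabfdfbgf
  17 |  23 | deafeaabfdfbgf
  18 |  20 | deddeafeaabfdfbgf
  19 |  32 | dfbgf
  20 |   3 | dfcebcgcdfgcabcgbdeddeafeaabfdfbgf
  21 |  11 | dfgcabcgbdeddeafeaabfdfbgf
  22 |  27 | eaabfdfbgf
  23 |  24 | eafeaabfdfbgf
  24 |   6 | ebcgcdfgcabcgbdeddeafeaabfdfbgf
  25 |   0 | ecadfcebcgcdfgcabcgbdeddeafeaabfdfbgf
  26 |  21 | eddeafeaabfdfbgf
  27 |  36 | f
  28 |  33 | fbgf
  29 |   4 | fcebcgcdfgcabcgbdeddeafeaabfdfbgf
  30 |  31 | fdfbgf
  31 |  26 | feaabfdfbgf
  32 |  12 | fgcabcgbdeddeafeaabfdfbgf
  33 |  18 | gbdeddeafeaabfdfbgf
  34 |  13 | gcabcgbdeddeafeaabfdfbgf
  35 |   9 | gcdfgcabcgbdeddeafeaabfdfbgf
  36 |  35 | gf

[28, 15, 29, 2, 25, 16, 7, 19, 30, 34, 14, 1, 10, 5, 17, 8, 22, 23, 20, 32, 3, 11, 27, 24, 6, 0, 21, 36, 33, 4, 31, 26, 12, 18, 13, 9, 35]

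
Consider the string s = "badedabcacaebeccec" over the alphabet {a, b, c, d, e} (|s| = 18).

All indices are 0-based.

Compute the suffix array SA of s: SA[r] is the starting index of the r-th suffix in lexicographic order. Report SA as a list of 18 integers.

[5, 8, 1, 10, 0, 6, 12, 17, 7, 9, 14, 15, 4, 2, 11, 16, 13, 3]

rank | idx | suffix
   0 |   5 | abcacaebeccec
   1 |   8 | acaebeccec
   2 |   1 | adedabcacaebeccec
   3 |  10 | aebeccec
   4 |   0 | badedabcacaebeccec
   5 |   6 | bcacaebeccec
   6 |  12 | beccec
   7 |  17 | c
   8 |   7 | cacaebeccec
   9 |   9 | caebeccec
  10 |  14 | ccec
  11 |  15 | cec
  12 |   4 | dabcacaebeccec
  13 |   2 | dedabcacaebeccec
  14 |  11 | ebeccec
  15 |  16 | ec
  16 |  13 | eccec
  17 |   3 | edabcacaebeccec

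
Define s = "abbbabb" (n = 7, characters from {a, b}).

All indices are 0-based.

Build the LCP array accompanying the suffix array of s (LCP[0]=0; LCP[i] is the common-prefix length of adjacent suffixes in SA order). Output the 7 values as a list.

rank→(start, suffix):
  0 → (4, 'abb')
  1 → (0, 'abbbabb')
  2 → (6, 'b')
  3 → (3, 'babb')
  4 → (5, 'bb')
  5 → (2, 'bbabb')
  6 → (1, 'bbbabb')

SA = [4, 0, 6, 3, 5, 2, 1]
i: (SA[i-1],SA[i]) lcp shared
  1: (4,0) 3 'abb'
  2: (0,6) 0 ''
  3: (6,3) 1 'b'
  4: (3,5) 1 'b'
  5: (5,2) 2 'bb'
  6: (2,1) 2 'bb'

[0, 3, 0, 1, 1, 2, 2]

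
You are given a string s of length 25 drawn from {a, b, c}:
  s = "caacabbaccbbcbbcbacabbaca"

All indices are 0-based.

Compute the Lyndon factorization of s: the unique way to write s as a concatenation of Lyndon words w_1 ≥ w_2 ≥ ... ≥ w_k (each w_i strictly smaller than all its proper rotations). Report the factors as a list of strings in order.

["c", "aacabbaccbbcbbcbacabbac", "a"]

emit factor 1: 'c' (i=0, period=1)
emit factor 2: 'aacabbaccbbcbbcbacabbac' (i=1, period=23)
emit factor 3: 'a' (i=24, period=1)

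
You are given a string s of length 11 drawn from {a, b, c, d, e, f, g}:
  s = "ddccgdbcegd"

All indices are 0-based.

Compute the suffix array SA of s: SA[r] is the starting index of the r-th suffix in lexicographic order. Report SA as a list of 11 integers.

[6, 2, 7, 3, 10, 5, 1, 0, 8, 9, 4]

sorted suffixes:
  #0 SA[0]=6  'bcegd'
  #1 SA[1]=2  'ccgdbcegd'
  #2 SA[2]=7  'cegd'
  #3 SA[3]=3  'cgdbcegd'
  #4 SA[4]=10  'd'
  #5 SA[5]=5  'dbcegd'
  #6 SA[6]=1  'dccgdbcegd'
  #7 SA[7]=0  'ddccgdbcegd'
  #8 SA[8]=8  'egd'
  #9 SA[9]=9  'gd'
  #10 SA[10]=4  'gdbcegd'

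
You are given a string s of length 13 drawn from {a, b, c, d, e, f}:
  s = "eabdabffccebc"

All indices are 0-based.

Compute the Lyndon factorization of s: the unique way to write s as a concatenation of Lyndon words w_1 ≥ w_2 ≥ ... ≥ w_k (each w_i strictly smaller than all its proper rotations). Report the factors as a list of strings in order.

["e", "abdabffccebc"]

emit factor 1: 'e' (i=0, period=1)
emit factor 2: 'abdabffccebc' (i=1, period=12)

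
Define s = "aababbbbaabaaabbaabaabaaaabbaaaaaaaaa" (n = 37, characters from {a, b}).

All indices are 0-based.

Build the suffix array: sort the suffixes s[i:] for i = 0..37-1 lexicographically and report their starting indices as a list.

sorted suffixes:
  #0 SA[0]=36  'a'
  #1 SA[1]=35  'aa'
  #2 SA[2]=34  'aaa'
  #3 SA[3]=33  'aaaa'
  #4 SA[4]=32  'aaaaa'
  #5 SA[5]=31  'aaaaaa'
  #6 SA[6]=30  'aaaaaaa'
  #7 SA[7]=29  'aaaaaaaa'
  #8 SA[8]=28  'aaaaaaaaa'
  #9 SA[9]=22  'aaaabbaaaaaaaaa'
  #10 SA[10]=23  'aaabbaaaaaaaaa'
  #11 SA[11]=11  'aaabbaabaabaaaabbaaaaaaaaa'
  #12 SA[12]=19  'aabaaaabbaaaaaaaaa'
  #13 SA[13]=8  'aabaaabbaabaabaaaabbaaaaaaaaa'
  #14 SA[14]=16  'aabaabaaaabbaaaaaaaaa'
  #15 SA[15]=0  'aababbbbaabaaabbaabaabaaaabbaaaaaaaaa'
  #16 SA[16]=24  'aabbaaaaaaaaa'
  #17 SA[17]=12  'aabbaabaabaaaabbaaaaaaaaa'
  #18 SA[18]=20  'abaaaabbaaaaaaaaa'
  #19 SA[19]=9  'abaaabbaabaabaaaabbaaaaaaaaa'
  #20 SA[20]=17  'abaabaaaabbaaaaaaaaa'
  #21 SA[21]=1  'ababbbbaabaaabbaabaabaaaabbaaaaaaaaa'
  #22 SA[22]=25  'abbaaaaaaaaa'
  #23 SA[23]=13  'abbaabaabaaaabbaaaaaaaaa'
  #24 SA[24]=3  'abbbbaabaaabbaabaabaaaabbaaaaaaaaa'
  #25 SA[25]=27  'baaaaaaaaa'
  #26 SA[26]=21  'baaaabbaaaaaaaaa'
  #27 SA[27]=10  'baaabbaabaabaaaabbaaaaaaaaa'
  #28 SA[28]=18  'baabaaaabbaaaaaaaaa'
  #29 SA[29]=7  'baabaaabbaabaabaaaabbaaaaaaaaa'
  #30 SA[30]=15  'baabaabaaaabbaaaaaaaaa'
  #31 SA[31]=2  'babbbbaabaaabbaabaabaaaabbaaaaaaaaa'
  #32 SA[32]=26  'bbaaaaaaaaa'
  #33 SA[33]=6  'bbaabaaabbaabaabaaaabbaaaaaaaaa'
  #34 SA[34]=14  'bbaabaabaaaabbaaaaaaaaa'
  #35 SA[35]=5  'bbbaabaaabbaabaabaaaabbaaaaaaaaa'
  #36 SA[36]=4  'bbbbaabaaabbaabaabaaaabbaaaaaaaaa'

[36, 35, 34, 33, 32, 31, 30, 29, 28, 22, 23, 11, 19, 8, 16, 0, 24, 12, 20, 9, 17, 1, 25, 13, 3, 27, 21, 10, 18, 7, 15, 2, 26, 6, 14, 5, 4]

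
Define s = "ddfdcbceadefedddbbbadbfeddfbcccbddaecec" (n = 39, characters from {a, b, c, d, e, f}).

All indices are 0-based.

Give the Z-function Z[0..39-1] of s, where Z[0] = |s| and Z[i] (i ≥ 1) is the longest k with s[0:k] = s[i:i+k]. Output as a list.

[39, 1, 0, 1, 0, 0, 0, 0, 0, 1, 0, 0, 0, 2, 2, 1, 0, 0, 0, 0, 1, 0, 0, 0, 3, 1, 0, 0, 0, 0, 0, 0, 2, 1, 0, 0, 0, 0, 0]

Z[0]=39
i=1: fresh scan; Z[1]=1 scan→box=[1,2)
i=2: fresh scan; Z[2]=0
i=3: fresh scan; Z[3]=1 scan→box=[3,4)
i=4: fresh scan; Z[4]=0
i=5: fresh scan; Z[5]=0
i=6: fresh scan; Z[6]=0
i=7: fresh scan; Z[7]=0
i=8: fresh scan; Z[8]=0
i=9: fresh scan; Z[9]=1 scan→box=[9,10)
i=10: fresh scan; Z[10]=0
i=11: fresh scan; Z[11]=0
i=12: fresh scan; Z[12]=0
i=13: fresh scan; Z[13]=2 scan→box=[13,15)
i=14: min(r-i=1, Z[1]=1)=1; Z[14]=2 scan→box=[14,16)
i=15: min(r-i=1, Z[1]=1)=1; Z[15]=1
i=16: fresh scan; Z[16]=0
i=17: fresh scan; Z[17]=0
i=18: fresh scan; Z[18]=0
i=19: fresh scan; Z[19]=0
i=20: fresh scan; Z[20]=1 scan→box=[20,21)
i=21: fresh scan; Z[21]=0
i=22: fresh scan; Z[22]=0
i=23: fresh scan; Z[23]=0
i=24: fresh scan; Z[24]=3 scan→box=[24,27)
i=25: min(r-i=2, Z[1]=1)=1; Z[25]=1
i=26: min(r-i=1, Z[2]=0)=0; Z[26]=0
i=27: fresh scan; Z[27]=0
i=28: fresh scan; Z[28]=0
i=29: fresh scan; Z[29]=0
i=30: fresh scan; Z[30]=0
i=31: fresh scan; Z[31]=0
i=32: fresh scan; Z[32]=2 scan→box=[32,34)
i=33: min(r-i=1, Z[1]=1)=1; Z[33]=1
i=34: fresh scan; Z[34]=0
i=35: fresh scan; Z[35]=0
i=36: fresh scan; Z[36]=0
i=37: fresh scan; Z[37]=0
i=38: fresh scan; Z[38]=0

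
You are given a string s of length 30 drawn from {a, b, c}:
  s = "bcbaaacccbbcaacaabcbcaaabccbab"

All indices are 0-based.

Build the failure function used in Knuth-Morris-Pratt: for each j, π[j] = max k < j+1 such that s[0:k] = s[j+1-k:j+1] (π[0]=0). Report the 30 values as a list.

π[0] = 0
j=1 s[j]='c': π[1]=0 (border '')
j=2 s[j]='b': π[2]=1 (border 'b')
j=3 s[j]='a': k: 1→0; π[3]=0 (border '')
j=4 s[j]='a': π[4]=0 (border '')
j=5 s[j]='a': π[5]=0 (border '')
j=6 s[j]='c': π[6]=0 (border '')
j=7 s[j]='c': π[7]=0 (border '')
j=8 s[j]='c': π[8]=0 (border '')
j=9 s[j]='b': π[9]=1 (border 'b')
j=10 s[j]='b': k: 1→0; π[10]=1 (border 'b')
j=11 s[j]='c': π[11]=2 (border 'bc')
j=12 s[j]='a': k: 2→0; π[12]=0 (border '')
j=13 s[j]='a': π[13]=0 (border '')
j=14 s[j]='c': π[14]=0 (border '')
j=15 s[j]='a': π[15]=0 (border '')
j=16 s[j]='a': π[16]=0 (border '')
j=17 s[j]='b': π[17]=1 (border 'b')
j=18 s[j]='c': π[18]=2 (border 'bc')
j=19 s[j]='b': π[19]=3 (border 'bcb')
j=20 s[j]='c': k: 3→1; π[20]=2 (border 'bc')
j=21 s[j]='a': k: 2→0; π[21]=0 (border '')
j=22 s[j]='a': π[22]=0 (border '')
j=23 s[j]='a': π[23]=0 (border '')
j=24 s[j]='b': π[24]=1 (border 'b')
j=25 s[j]='c': π[25]=2 (border 'bc')
j=26 s[j]='c': k: 2→0; π[26]=0 (border '')
j=27 s[j]='b': π[27]=1 (border 'b')
j=28 s[j]='a': k: 1→0; π[28]=0 (border '')
j=29 s[j]='b': π[29]=1 (border 'b')

[0, 0, 1, 0, 0, 0, 0, 0, 0, 1, 1, 2, 0, 0, 0, 0, 0, 1, 2, 3, 2, 0, 0, 0, 1, 2, 0, 1, 0, 1]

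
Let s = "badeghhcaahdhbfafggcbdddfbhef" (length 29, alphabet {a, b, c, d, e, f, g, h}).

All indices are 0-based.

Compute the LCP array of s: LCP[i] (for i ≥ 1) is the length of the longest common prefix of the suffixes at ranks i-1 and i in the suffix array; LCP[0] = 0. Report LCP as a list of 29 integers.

[0, 1, 1, 1, 0, 1, 1, 1, 0, 1, 0, 2, 1, 1, 1, 0, 1, 0, 1, 1, 1, 0, 1, 1, 0, 1, 1, 1, 1]

rank | idx | suffix
   0 |   8 | aahdhbfafggcbdddfbhef
   1 |   1 | adeghhcaahdhbfafggcbdddfbhef
   2 |  15 | afggcbdddfbhef
   3 |   9 | ahdhbfafggcbdddfbhef
   4 |   0 | badeghhcaahdhbfafggcbdddfbhef
   5 |  20 | bdddfbhef
   6 |  13 | bfafggcbdddfbhef
   7 |  25 | bhef
   8 |   7 | caahdhbfafggcbdddfbhef
   9 |  19 | cbdddfbhef
  10 |  21 | dddfbhef
  11 |  22 | ddfbhef
  12 |   2 | deghhcaahdhbfafggcbdddfbhef
  13 |  23 | dfbhef
  14 |  11 | dhbfafggcbdddfbhef
  15 |  27 | ef
  16 |   3 | eghhcaahdhbfafggcbdddfbhef
  17 |  28 | f
  18 |  14 | fafggcbdddfbhef
  19 |  24 | fbhef
  20 |  16 | fggcbdddfbhef
  21 |  18 | gcbdddfbhef
  22 |  17 | ggcbdddfbhef
  23 |   4 | ghhcaahdhbfafggcbdddfbhef
  24 |  12 | hbfafggcbdddfbhef
  25 |   6 | hcaahdhbfafggcbdddfbhef
  26 |  10 | hdhbfafggcbdddfbhef
  27 |  26 | hef
  28 |   5 | hhcaahdhbfafggcbdddfbhef

SA = [8, 1, 15, 9, 0, 20, 13, 25, 7, 19, 21, 22, 2, 23, 11, 27, 3, 28, 14, 24, 16, 18, 17, 4, 12, 6, 10, 26, 5]
rank  pair      lcp
   1  s[8:],s[1:]  1  'a'
   2  s[1:],s[15:]  1  'a'
   3  s[15:],s[9:]  1  'a'
   4  s[9:],s[0:]  0  ''
   5  s[0:],s[20:]  1  'b'
   6  s[20:],s[13:]  1  'b'
   7  s[13:],s[25:]  1  'b'
   8  s[25:],s[7:]  0  ''
   9  s[7:],s[19:]  1  'c'
  10  s[19:],s[21:]  0  ''
  11  s[21:],s[22:]  2  'dd'
  12  s[22:],s[2:]  1  'd'
  13  s[2:],s[23:]  1  'd'
  14  s[23:],s[11:]  1  'd'
  15  s[11:],s[27:]  0  ''
  16  s[27:],s[3:]  1  'e'
  17  s[3:],s[28:]  0  ''
  18  s[28:],s[14:]  1  'f'
  19  s[14:],s[24:]  1  'f'
  20  s[24:],s[16:]  1  'f'
  21  s[16:],s[18:]  0  ''
  22  s[18:],s[17:]  1  'g'
  23  s[17:],s[4:]  1  'g'
  24  s[4:],s[12:]  0  ''
  25  s[12:],s[6:]  1  'h'
  26  s[6:],s[10:]  1  'h'
  27  s[10:],s[26:]  1  'h'
  28  s[26:],s[5:]  1  'h'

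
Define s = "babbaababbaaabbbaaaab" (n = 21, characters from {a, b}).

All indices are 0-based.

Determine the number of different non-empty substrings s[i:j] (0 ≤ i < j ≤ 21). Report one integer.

175

rank | idx | suffix
   0 |  16 | aaaab
   1 |  17 | aaab
   2 |  10 | aaabbbaaaab
   3 |  18 | aab
   4 |   4 | aababbaaabbbaaaab
   5 |  11 | aabbbaaaab
   6 |  19 | ab
   7 |   5 | ababbaaabbbaaaab
   8 |   7 | abbaaabbbaaaab
   9 |   1 | abbaababbaaabbbaaaab
  10 |  12 | abbbaaaab
  11 |  20 | b
  12 |  15 | baaaab
  13 |   9 | baaabbbaaaab
  14 |   3 | baababbaaabbbaaaab
  15 |   6 | babbaaabbbaaaab
  16 |   0 | babbaababbaaabbbaaaab
  17 |  14 | bbaaaab
  18 |   8 | bbaaabbbaaaab
  19 |   2 | bbaababbaaabbbaaaab
  20 |  13 | bbbaaaab

SA = [16, 17, 10, 18, 4, 11, 19, 5, 7, 1, 12, 20, 15, 9, 3, 6, 0, 14, 8, 2, 13]
i: (SA[i-1],SA[i]) lcp shared
  1: (16,17) 3 'aaa'
  2: (17,10) 4 'aaab'
  3: (10,18) 2 'aa'
  4: (18,4) 3 'aab'
  5: (4,11) 3 'aab'
  6: (11,19) 1 'a'
  7: (19,5) 2 'ab'
  8: (5,7) 2 'ab'
  9: (7,1) 5 'abbaa'
  10: (1,12) 3 'abb'
  11: (12,20) 0 ''
  12: (20,15) 1 'b'
  13: (15,9) 4 'baaa'
  14: (9,3) 3 'baa'
  15: (3,6) 2 'ba'
  16: (6,0) 6 'babbaa'
  17: (0,14) 1 'b'
  18: (14,8) 5 'bbaaa'
  19: (8,2) 4 'bbaa'
  20: (2,13) 2 'bb'

n(n+1)/2 = 21·22/2 = 231
Σ LCP = 0 + 3 + 4 + 2 + 3 + 3 + 1 + 2 + 2 + 5 + 3 + 0 + 1 + 4 + 3 + 2 + 6 + 1 + 5 + 4 + 2 = 56
distinct = 231 − 56 = 175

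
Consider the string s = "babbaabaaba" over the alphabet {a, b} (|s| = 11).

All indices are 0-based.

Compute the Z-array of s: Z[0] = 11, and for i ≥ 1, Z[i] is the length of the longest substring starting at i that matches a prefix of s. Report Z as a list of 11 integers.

[11, 0, 1, 2, 0, 0, 2, 0, 0, 2, 0]

Z[0]=11
i=1: outside box; Z[1]=0
i=2: outside box; Z[2]=1 grow→box=[2,3)
i=3: outside box; Z[3]=2 grow→box=[3,5)
i=4: min(r-i=1, Z[1]=0)=0; Z[4]=0
i=5: outside box; Z[5]=0
i=6: outside box; Z[6]=2 grow→box=[6,8)
i=7: min(r-i=1, Z[1]=0)=0; Z[7]=0
i=8: outside box; Z[8]=0
i=9: outside box; Z[9]=2 grow→box=[9,11)
i=10: min(r-i=1, Z[1]=0)=0; Z[10]=0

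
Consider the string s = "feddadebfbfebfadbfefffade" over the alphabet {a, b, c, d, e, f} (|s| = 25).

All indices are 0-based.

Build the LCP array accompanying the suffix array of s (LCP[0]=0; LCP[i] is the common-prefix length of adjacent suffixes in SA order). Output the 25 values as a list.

rank→(start, suffix):
  0 → (14, 'adbfefffade')
  1 → (22, 'ade')
  2 → (4, 'adebfbfebfadbfefffade')
  3 → (12, 'bfadbfefffade')
  4 → (7, 'bfbfebfadbfefffade')
  5 → (9, 'bfebfadbfefffade')
  6 → (16, 'bfefffade')
  7 → (3, 'dadebfbfebfadbfefffade')
  8 → (15, 'dbfefffade')
  9 → (2, 'ddadebfbfebfadbfefffade')
  10 → (23, 'de')
  11 → (5, 'debfbfebfadbfefffade')
  12 → (24, 'e')
  13 → (11, 'ebfadbfefffade')
  14 → (6, 'ebfbfebfadbfefffade')
  15 → (1, 'eddadebfbfebfadbfefffade')
  16 → (18, 'efffade')
  17 → (13, 'fadbfefffade')
  18 → (21, 'fade')
  19 → (8, 'fbfebfadbfefffade')
  20 → (10, 'febfadbfefffade')
  21 → (0, 'feddadebfbfebfadbfefffade')
  22 → (17, 'fefffade')
  23 → (20, 'ffade')
  24 → (19, 'fffade')

SA = [14, 22, 4, 12, 7, 9, 16, 3, 15, 2, 23, 5, 24, 11, 6, 1, 18, 13, 21, 8, 10, 0, 17, 20, 19]
i: (SA[i-1],SA[i]) lcp shared
  1: (14,22) 2 'ad'
  2: (22,4) 3 'ade'
  3: (4,12) 0 ''
  4: (12,7) 2 'bf'
  5: (7,9) 2 'bf'
  6: (9,16) 3 'bfe'
  7: (16,3) 0 ''
  8: (3,15) 1 'd'
  9: (15,2) 1 'd'
  10: (2,23) 1 'd'
  11: (23,5) 2 'de'
  12: (5,24) 0 ''
  13: (24,11) 1 'e'
  14: (11,6) 3 'ebf'
  15: (6,1) 1 'e'
  16: (1,18) 1 'e'
  17: (18,13) 0 ''
  18: (13,21) 3 'fad'
  19: (21,8) 1 'f'
  20: (8,10) 1 'f'
  21: (10,0) 2 'fe'
  22: (0,17) 2 'fe'
  23: (17,20) 1 'f'
  24: (20,19) 2 'ff'

[0, 2, 3, 0, 2, 2, 3, 0, 1, 1, 1, 2, 0, 1, 3, 1, 1, 0, 3, 1, 1, 2, 2, 1, 2]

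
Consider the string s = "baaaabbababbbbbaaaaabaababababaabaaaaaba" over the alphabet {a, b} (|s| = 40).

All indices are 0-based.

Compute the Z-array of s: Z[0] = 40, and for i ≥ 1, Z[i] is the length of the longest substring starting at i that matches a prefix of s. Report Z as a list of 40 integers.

Z[0]=40
i=1: fresh scan; Z[1]=0
i=2: fresh scan; Z[2]=0
i=3: fresh scan; Z[3]=0
i=4: fresh scan; Z[4]=0
i=5: fresh scan; Z[5]=1 scan→box=[5,6)
i=6: fresh scan; Z[6]=2 scan→box=[6,8)
i=7: min(r-i=1, Z[1]=0)=0; Z[7]=0
i=8: fresh scan; Z[8]=2 scan→box=[8,10)
i=9: min(r-i=1, Z[1]=0)=0; Z[9]=0
i=10: fresh scan; Z[10]=1 scan→box=[10,11)
i=11: fresh scan; Z[11]=1 scan→box=[11,12)
i=12: fresh scan; Z[12]=1 scan→box=[12,13)
i=13: fresh scan; Z[13]=1 scan→box=[13,14)
i=14: fresh scan; Z[14]=5 scan→box=[14,19)
i=15: min(r-i=4, Z[1]=0)=0; Z[15]=0
i=16: min(r-i=3, Z[2]=0)=0; Z[16]=0
i=17: min(r-i=2, Z[3]=0)=0; Z[17]=0
i=18: min(r-i=1, Z[4]=0)=0; Z[18]=0
i=19: fresh scan; Z[19]=0
i=20: fresh scan; Z[20]=3 scan→box=[20,23)
i=21: min(r-i=2, Z[1]=0)=0; Z[21]=0
i=22: min(r-i=1, Z[2]=0)=0; Z[22]=0
i=23: fresh scan; Z[23]=2 scan→box=[23,25)
i=24: min(r-i=1, Z[1]=0)=0; Z[24]=0
i=25: fresh scan; Z[25]=2 scan→box=[25,27)
i=26: min(r-i=1, Z[1]=0)=0; Z[26]=0
i=27: fresh scan; Z[27]=2 scan→box=[27,29)
i=28: min(r-i=1, Z[1]=0)=0; Z[28]=0
i=29: fresh scan; Z[29]=3 scan→box=[29,32)
i=30: min(r-i=2, Z[1]=0)=0; Z[30]=0
i=31: min(r-i=1, Z[2]=0)=0; Z[31]=0
i=32: fresh scan; Z[32]=5 scan→box=[32,37)
i=33: min(r-i=4, Z[1]=0)=0; Z[33]=0
i=34: min(r-i=3, Z[2]=0)=0; Z[34]=0
i=35: min(r-i=2, Z[3]=0)=0; Z[35]=0
i=36: min(r-i=1, Z[4]=0)=0; Z[36]=0
i=37: fresh scan; Z[37]=0
i=38: fresh scan; Z[38]=2 scan→box=[38,40)
i=39: min(r-i=1, Z[1]=0)=0; Z[39]=0

[40, 0, 0, 0, 0, 1, 2, 0, 2, 0, 1, 1, 1, 1, 5, 0, 0, 0, 0, 0, 3, 0, 0, 2, 0, 2, 0, 2, 0, 3, 0, 0, 5, 0, 0, 0, 0, 0, 2, 0]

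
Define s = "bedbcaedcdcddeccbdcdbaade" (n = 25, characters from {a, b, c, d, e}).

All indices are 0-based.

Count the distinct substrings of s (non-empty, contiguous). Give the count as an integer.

296

rank | idx | suffix
   0 |  21 | aade
   1 |  22 | ade
   2 |   5 | aedcdcddeccbdcdbaade
   3 |  20 | baade
   4 |   3 | bcaedcdcddeccbdcdbaade
   5 |  16 | bdcdbaade
   6 |   0 | bedbcaedcdcddeccbdcdbaade
   7 |   4 | caedcdcddeccbdcdbaade
   8 |  15 | cbdcdbaade
   9 |  14 | ccbdcdbaade
  10 |  18 | cdbaade
  11 |   8 | cdcddeccbdcdbaade
  12 |  10 | cddeccbdcdbaade
  13 |  19 | dbaade
  14 |   2 | dbcaedcdcddeccbdcdbaade
  15 |  17 | dcdbaade
  16 |   7 | dcdcddeccbdcdbaade
  17 |   9 | dcddeccbdcdbaade
  18 |  11 | ddeccbdcdbaade
  19 |  23 | de
  20 |  12 | deccbdcdbaade
  21 |  24 | e
  22 |  13 | eccbdcdbaade
  23 |   1 | edbcaedcdcddeccbdcdbaade
  24 |   6 | edcdcddeccbdcdbaade

SA = [21, 22, 5, 20, 3, 16, 0, 4, 15, 14, 18, 8, 10, 19, 2, 17, 7, 9, 11, 23, 12, 24, 13, 1, 6]
[i] adj suffixes → lcp
  [1] 21/22 → 1 ('a')
  [2] 22/5 → 1 ('a')
  [3] 5/20 → 0 ('')
  [4] 20/3 → 1 ('b')
  [5] 3/16 → 1 ('b')
  [6] 16/0 → 1 ('b')
  [7] 0/4 → 0 ('')
  [8] 4/15 → 1 ('c')
  [9] 15/14 → 1 ('c')
  [10] 14/18 → 1 ('c')
  [11] 18/8 → 2 ('cd')
  [12] 8/10 → 2 ('cd')
  [13] 10/19 → 0 ('')
  [14] 19/2 → 2 ('db')
  [15] 2/17 → 1 ('d')
  [16] 17/7 → 3 ('dcd')
  [17] 7/9 → 3 ('dcd')
  [18] 9/11 → 1 ('d')
  [19] 11/23 → 1 ('d')
  [20] 23/12 → 2 ('de')
  [21] 12/24 → 0 ('')
  [22] 24/13 → 1 ('e')
  [23] 13/1 → 1 ('e')
  [24] 1/6 → 2 ('ed')

n(n+1)/2 = 25·26/2 = 325
Σ LCP = 0 + 1 + 1 + 0 + 1 + 1 + 1 + 0 + 1 + 1 + 1 + 2 + 2 + 0 + 2 + 1 + 3 + 3 + 1 + 1 + 2 + 0 + 1 + 1 + 2 = 29
distinct = 325 − 29 = 296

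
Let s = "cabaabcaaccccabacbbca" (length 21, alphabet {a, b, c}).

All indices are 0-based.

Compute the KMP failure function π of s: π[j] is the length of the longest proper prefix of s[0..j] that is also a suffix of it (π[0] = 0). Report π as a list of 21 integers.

π[0] = 0
j=1 s[j]='a': π[1]=0 (border '')
j=2 s[j]='b': π[2]=0 (border '')
j=3 s[j]='a': π[3]=0 (border '')
j=4 s[j]='a': π[4]=0 (border '')
j=5 s[j]='b': π[5]=0 (border '')
j=6 s[j]='c': π[6]=1 (border 'c')
j=7 s[j]='a': π[7]=2 (border 'ca')
j=8 s[j]='a': k: 2→0; π[8]=0 (border '')
j=9 s[j]='c': π[9]=1 (border 'c')
j=10 s[j]='c': k: 1→0; π[10]=1 (border 'c')
j=11 s[j]='c': k: 1→0; π[11]=1 (border 'c')
j=12 s[j]='c': k: 1→0; π[12]=1 (border 'c')
j=13 s[j]='a': π[13]=2 (border 'ca')
j=14 s[j]='b': π[14]=3 (border 'cab')
j=15 s[j]='a': π[15]=4 (border 'caba')
j=16 s[j]='c': k: 4→0; π[16]=1 (border 'c')
j=17 s[j]='b': k: 1→0; π[17]=0 (border '')
j=18 s[j]='b': π[18]=0 (border '')
j=19 s[j]='c': π[19]=1 (border 'c')
j=20 s[j]='a': π[20]=2 (border 'ca')

[0, 0, 0, 0, 0, 0, 1, 2, 0, 1, 1, 1, 1, 2, 3, 4, 1, 0, 0, 1, 2]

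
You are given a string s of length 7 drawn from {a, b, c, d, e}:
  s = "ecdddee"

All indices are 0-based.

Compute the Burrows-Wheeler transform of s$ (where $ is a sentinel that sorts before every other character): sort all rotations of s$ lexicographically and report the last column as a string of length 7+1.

rank  rotation  last
    0  $ecdddee  e
    1  cdddee$e  e
    2  dddee$ec  c
    3  ddee$ecd  d
    4  dee$ecdd  d
    5  e$ecddde  e
    6  ecdddee$  $
    7  ee$ecddd  d

eecdde$d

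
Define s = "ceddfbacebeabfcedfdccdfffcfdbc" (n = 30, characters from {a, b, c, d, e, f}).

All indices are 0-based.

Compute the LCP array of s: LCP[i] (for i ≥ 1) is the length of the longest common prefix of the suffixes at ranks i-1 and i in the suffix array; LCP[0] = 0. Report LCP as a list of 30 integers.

rank | idx | suffix
   0 |  11 | abfcedfdccdfffcfdbc
   1 |   6 | acebeabfcedfdccdfffcfdbc
   2 |   5 | bacebeabfcedfdccdfffcfdbc
   3 |  28 | bc
   4 |   9 | beabfcedfdccdfffcfdbc
   5 |  12 | bfcedfdccdfffcfdbc
   6 |  29 | c
   7 |  19 | ccdfffcfdbc
   8 |  20 | cdfffcfdbc
   9 |   7 | cebeabfcedfdccdfffcfdbc
  10 |   0 | ceddfbacebeabfcedfdccdfffcfdbc
  11 |  14 | cedfdccdfffcfdbc
  12 |  25 | cfdbc
  13 |  27 | dbc
  14 |  18 | dccdfffcfdbc
  15 |   2 | ddfbacebeabfcedfdccdfffcfdbc
  16 |   3 | dfbacebeabfcedfdccdfffcfdbc
  17 |  16 | dfdccdfffcfdbc
  18 |  21 | dfffcfdbc
  19 |  10 | eabfcedfdccdfffcfdbc
  20 |   8 | ebeabfcedfdccdfffcfdbc
  21 |   1 | eddfbacebeabfcedfdccdfffcfdbc
  22 |  15 | edfdccdfffcfdbc
  23 |   4 | fbacebeabfcedfdccdfffcfdbc
  24 |  13 | fcedfdccdfffcfdbc
  25 |  24 | fcfdbc
  26 |  26 | fdbc
  27 |  17 | fdccdfffcfdbc
  28 |  23 | ffcfdbc
  29 |  22 | fffcfdbc

SA = [11, 6, 5, 28, 9, 12, 29, 19, 20, 7, 0, 14, 25, 27, 18, 2, 3, 16, 21, 10, 8, 1, 15, 4, 13, 24, 26, 17, 23, 22]
rank  pair      lcp
   1  s[11:],s[6:]  1  'a'
   2  s[6:],s[5:]  0  ''
   3  s[5:],s[28:]  1  'b'
   4  s[28:],s[9:]  1  'b'
   5  s[9:],s[12:]  1  'b'
   6  s[12:],s[29:]  0  ''
   7  s[29:],s[19:]  1  'c'
   8  s[19:],s[20:]  1  'c'
   9  s[20:],s[7:]  1  'c'
  10  s[7:],s[0:]  2  'ce'
  11  s[0:],s[14:]  3  'ced'
  12  s[14:],s[25:]  1  'c'
  13  s[25:],s[27:]  0  ''
  14  s[27:],s[18:]  1  'd'
  15  s[18:],s[2:]  1  'd'
  16  s[2:],s[3:]  1  'd'
  17  s[3:],s[16:]  2  'df'
  18  s[16:],s[21:]  2  'df'
  19  s[21:],s[10:]  0  ''
  20  s[10:],s[8:]  1  'e'
  21  s[8:],s[1:]  1  'e'
  22  s[1:],s[15:]  2  'ed'
  23  s[15:],s[4:]  0  ''
  24  s[4:],s[13:]  1  'f'
  25  s[13:],s[24:]  2  'fc'
  26  s[24:],s[26:]  1  'f'
  27  s[26:],s[17:]  2  'fd'
  28  s[17:],s[23:]  1  'f'
  29  s[23:],s[22:]  2  'ff'

[0, 1, 0, 1, 1, 1, 0, 1, 1, 1, 2, 3, 1, 0, 1, 1, 1, 2, 2, 0, 1, 1, 2, 0, 1, 2, 1, 2, 1, 2]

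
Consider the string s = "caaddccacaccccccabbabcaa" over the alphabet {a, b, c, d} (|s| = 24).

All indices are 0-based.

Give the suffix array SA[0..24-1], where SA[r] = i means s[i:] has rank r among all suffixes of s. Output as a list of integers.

[23, 22, 1, 16, 19, 7, 9, 2, 18, 17, 20, 21, 0, 15, 6, 8, 14, 5, 13, 12, 11, 10, 4, 3]

rank | idx | suffix
   0 |  23 | a
   1 |  22 | aa
   2 |   1 | aaddccacaccccccabbabcaa
   3 |  16 | abbabcaa
   4 |  19 | abcaa
   5 |   7 | acaccccccabbabcaa
   6 |   9 | accccccabbabcaa
   7 |   2 | addccacaccccccabbabcaa
   8 |  18 | babcaa
   9 |  17 | bbabcaa
  10 |  20 | bcaa
  11 |  21 | caa
  12 |   0 | caaddccacaccccccabbabcaa
  13 |  15 | cabbabcaa
  14 |   6 | cacaccccccabbabcaa
  15 |   8 | caccccccabbabcaa
  16 |  14 | ccabbabcaa
  17 |   5 | ccacaccccccabbabcaa
  18 |  13 | cccabbabcaa
  19 |  12 | ccccabbabcaa
  20 |  11 | cccccabbabcaa
  21 |  10 | ccccccabbabcaa
  22 |   4 | dccacaccccccabbabcaa
  23 |   3 | ddccacaccccccabbabcaa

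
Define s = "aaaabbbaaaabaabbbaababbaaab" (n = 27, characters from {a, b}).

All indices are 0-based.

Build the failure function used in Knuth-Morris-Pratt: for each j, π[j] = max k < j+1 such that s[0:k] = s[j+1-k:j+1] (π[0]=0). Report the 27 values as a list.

[0, 1, 2, 3, 0, 0, 0, 1, 2, 3, 4, 5, 1, 2, 0, 0, 0, 1, 2, 0, 1, 0, 0, 1, 2, 3, 0]

π[0] = 0
j=1 s[j]='a': π[1]=1 (border 'a')
j=2 s[j]='a': π[2]=2 (border 'aa')
j=3 s[j]='a': π[3]=3 (border 'aaa')
j=4 s[j]='b': k: 3→2→1→0; π[4]=0 (border '')
j=5 s[j]='b': π[5]=0 (border '')
j=6 s[j]='b': π[6]=0 (border '')
j=7 s[j]='a': π[7]=1 (border 'a')
j=8 s[j]='a': π[8]=2 (border 'aa')
j=9 s[j]='a': π[9]=3 (border 'aaa')
j=10 s[j]='a': π[10]=4 (border 'aaaa')
j=11 s[j]='b': π[11]=5 (border 'aaaab')
j=12 s[j]='a': k: 5→0; π[12]=1 (border 'a')
j=13 s[j]='a': π[13]=2 (border 'aa')
j=14 s[j]='b': k: 2→1→0; π[14]=0 (border '')
j=15 s[j]='b': π[15]=0 (border '')
j=16 s[j]='b': π[16]=0 (border '')
j=17 s[j]='a': π[17]=1 (border 'a')
j=18 s[j]='a': π[18]=2 (border 'aa')
j=19 s[j]='b': k: 2→1→0; π[19]=0 (border '')
j=20 s[j]='a': π[20]=1 (border 'a')
j=21 s[j]='b': k: 1→0; π[21]=0 (border '')
j=22 s[j]='b': π[22]=0 (border '')
j=23 s[j]='a': π[23]=1 (border 'a')
j=24 s[j]='a': π[24]=2 (border 'aa')
j=25 s[j]='a': π[25]=3 (border 'aaa')
j=26 s[j]='b': k: 3→2→1→0; π[26]=0 (border '')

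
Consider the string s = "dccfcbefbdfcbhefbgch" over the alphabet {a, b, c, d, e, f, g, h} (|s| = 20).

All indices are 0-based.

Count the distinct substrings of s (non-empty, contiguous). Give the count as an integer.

191

rank→(start, suffix):
  0 → (8, 'bdfcbhefbgch')
  1 → (5, 'befbdfcbhefbgch')
  2 → (16, 'bgch')
  3 → (12, 'bhefbgch')
  4 → (4, 'cbefbdfcbhefbgch')
  5 → (11, 'cbhefbgch')
  6 → (1, 'ccfcbefbdfcbhefbgch')
  7 → (2, 'cfcbefbdfcbhefbgch')
  8 → (18, 'ch')
  9 → (0, 'dccfcbefbdfcbhefbgch')
  10 → (9, 'dfcbhefbgch')
  11 → (6, 'efbdfcbhefbgch')
  12 → (14, 'efbgch')
  13 → (7, 'fbdfcbhefbgch')
  14 → (15, 'fbgch')
  15 → (3, 'fcbefbdfcbhefbgch')
  16 → (10, 'fcbhefbgch')
  17 → (17, 'gch')
  18 → (19, 'h')
  19 → (13, 'hefbgch')

SA = [8, 5, 16, 12, 4, 11, 1, 2, 18, 0, 9, 6, 14, 7, 15, 3, 10, 17, 19, 13]
i: (SA[i-1],SA[i]) lcp shared
  1: (8,5) 1 'b'
  2: (5,16) 1 'b'
  3: (16,12) 1 'b'
  4: (12,4) 0 ''
  5: (4,11) 2 'cb'
  6: (11,1) 1 'c'
  7: (1,2) 1 'c'
  8: (2,18) 1 'c'
  9: (18,0) 0 ''
  10: (0,9) 1 'd'
  11: (9,6) 0 ''
  12: (6,14) 3 'efb'
  13: (14,7) 0 ''
  14: (7,15) 2 'fb'
  15: (15,3) 1 'f'
  16: (3,10) 3 'fcb'
  17: (10,17) 0 ''
  18: (17,19) 0 ''
  19: (19,13) 1 'h'

n(n+1)/2 = 20·21/2 = 210
Σ LCP = 0 + 1 + 1 + 1 + 0 + 2 + 1 + 1 + 1 + 0 + 1 + 0 + 3 + 0 + 2 + 1 + 3 + 0 + 0 + 1 = 19
distinct = 210 − 19 = 191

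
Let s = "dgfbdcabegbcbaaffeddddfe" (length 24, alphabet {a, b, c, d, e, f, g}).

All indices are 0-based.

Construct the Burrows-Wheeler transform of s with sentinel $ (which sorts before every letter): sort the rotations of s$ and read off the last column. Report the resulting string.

ebcacgfadbbeddd$ffbgdfaed

rank  rotation                   last
    0  $dgfbdcabegbcbaaffeddddfe  e
    1  aaffeddddfe$dgfbdcabegbcb  b
    2  abegbcbaaffeddddfe$dgfbdc  c
    3  affeddddfe$dgfbdcabegbcba  a
    4  baaffeddddfe$dgfbdcabegbc  c
    5  bcbaaffeddddfe$dgfbdcabeg  g
    6  bdcabegbcbaaffeddddfe$dgf  f
    7  begbcbaaffeddddfe$dgfbdca  a
    8  cabegbcbaaffeddddfe$dgfbd  d
    9  cbaaffeddddfe$dgfbdcabegb  b
   10  dcabegbcbaaffeddddfe$dgfb  b
   11  ddddfe$dgfbdcabegbcbaaffe  e
   12  dddfe$dgfbdcabegbcbaaffed  d
   13  ddfe$dgfbdcabegbcbaaffedd  d
   14  dfe$dgfbdcabegbcbaaffeddd  d
   15  dgfbdcabegbcbaaffeddddfe$  $
   16  e$dgfbdcabegbcbaaffeddddf  f
   17  eddddfe$dgfbdcabegbcbaaff  f
   18  egbcbaaffeddddfe$dgfbdcab  b
   19  fbdcabegbcbaaffeddddfe$dg  g
   20  fe$dgfbdcabegbcbaaffedddd  d
   21  feddddfe$dgfbdcabegbcbaaf  f
   22  ffeddddfe$dgfbdcabegbcbaa  a
   23  gbcbaaffeddddfe$dgfbdcabe  e
   24  gfbdcabegbcbaaffeddddfe$d  d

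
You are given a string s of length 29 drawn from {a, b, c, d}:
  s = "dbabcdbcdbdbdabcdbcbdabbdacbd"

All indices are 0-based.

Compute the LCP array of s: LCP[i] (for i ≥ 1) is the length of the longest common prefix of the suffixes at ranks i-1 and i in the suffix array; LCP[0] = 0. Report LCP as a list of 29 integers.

[0, 2, 6, 1, 0, 1, 1, 2, 5, 4, 1, 2, 4, 3, 2, 0, 3, 1, 4, 3, 0, 1, 3, 2, 1, 2, 3, 2, 3]

rank | idx | suffix
   0 |  21 | abbdacbd
   1 |  13 | abcdbcbdabbdacbd
   2 |   2 | abcdbcdbdbdabcdbcbdabbdacbd
   3 |  25 | acbd
   4 |   1 | babcdbcdbdbdabcdbcbdabbdacbd
   5 |  22 | bbdacbd
   6 |  17 | bcbdabbdacbd
   7 |  14 | bcdbcbdabbdacbd
   8 |   3 | bcdbcdbdbdabcdbcbdabbdacbd
   9 |   6 | bcdbdbdabcdbcbdabbdacbd
  10 |  27 | bd
  11 |  19 | bdabbdacbd
  12 |  11 | bdabcdbcbdabbdacbd
  13 |  23 | bdacbd
  14 |   9 | bdbdabcdbcbdabbdacbd
  15 |  26 | cbd
  16 |  18 | cbdabbdacbd
  17 |  15 | cdbcbdabbdacbd
  18 |   4 | cdbcdbdbdabcdbcbdabbdacbd
  19 |   7 | cdbdbdabcdbcbdabbdacbd
  20 |  28 | d
  21 |  20 | dabbdacbd
  22 |  12 | dabcdbcbdabbdacbd
  23 |  24 | dacbd
  24 |   0 | dbabcdbcdbdbdabcdbcbdabbdacbd
  25 |  16 | dbcbdabbdacbd
  26 |   5 | dbcdbdbdabcdbcbdabbdacbd
  27 |  10 | dbdabcdbcbdabbdacbd
  28 |   8 | dbdbdabcdbcbdabbdacbd

SA = [21, 13, 2, 25, 1, 22, 17, 14, 3, 6, 27, 19, 11, 23, 9, 26, 18, 15, 4, 7, 28, 20, 12, 24, 0, 16, 5, 10, 8]
i: (SA[i-1],SA[i]) lcp shared
  1: (21,13) 2 'ab'
  2: (13,2) 6 'abcdbc'
  3: (2,25) 1 'a'
  4: (25,1) 0 ''
  5: (1,22) 1 'b'
  6: (22,17) 1 'b'
  7: (17,14) 2 'bc'
  8: (14,3) 5 'bcdbc'
  9: (3,6) 4 'bcdb'
  10: (6,27) 1 'b'
  11: (27,19) 2 'bd'
  12: (19,11) 4 'bdab'
  13: (11,23) 3 'bda'
  14: (23,9) 2 'bd'
  15: (9,26) 0 ''
  16: (26,18) 3 'cbd'
  17: (18,15) 1 'c'
  18: (15,4) 4 'cdbc'
  19: (4,7) 3 'cdb'
  20: (7,28) 0 ''
  21: (28,20) 1 'd'
  22: (20,12) 3 'dab'
  23: (12,24) 2 'da'
  24: (24,0) 1 'd'
  25: (0,16) 2 'db'
  26: (16,5) 3 'dbc'
  27: (5,10) 2 'db'
  28: (10,8) 3 'dbd'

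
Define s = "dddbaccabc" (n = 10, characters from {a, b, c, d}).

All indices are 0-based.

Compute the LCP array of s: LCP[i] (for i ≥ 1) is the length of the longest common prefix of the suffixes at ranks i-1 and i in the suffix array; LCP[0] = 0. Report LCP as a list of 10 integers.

sorted suffixes:
  #0 SA[0]=7  'abc'
  #1 SA[1]=4  'accabc'
  #2 SA[2]=3  'baccabc'
  #3 SA[3]=8  'bc'
  #4 SA[4]=9  'c'
  #5 SA[5]=6  'cabc'
  #6 SA[6]=5  'ccabc'
  #7 SA[7]=2  'dbaccabc'
  #8 SA[8]=1  'ddbaccabc'
  #9 SA[9]=0  'dddbaccabc'

SA = [7, 4, 3, 8, 9, 6, 5, 2, 1, 0]
rank  pair      lcp
   1  s[7:],s[4:]  1  'a'
   2  s[4:],s[3:]  0  ''
   3  s[3:],s[8:]  1  'b'
   4  s[8:],s[9:]  0  ''
   5  s[9:],s[6:]  1  'c'
   6  s[6:],s[5:]  1  'c'
   7  s[5:],s[2:]  0  ''
   8  s[2:],s[1:]  1  'd'
   9  s[1:],s[0:]  2  'dd'

[0, 1, 0, 1, 0, 1, 1, 0, 1, 2]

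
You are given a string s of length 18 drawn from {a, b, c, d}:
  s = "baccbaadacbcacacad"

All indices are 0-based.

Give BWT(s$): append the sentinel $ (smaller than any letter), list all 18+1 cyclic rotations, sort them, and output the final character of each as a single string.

rank  rotation             last
    0  $baccbaadacbcacacad  d
    1  aadacbcacacad$baccb  b
    2  acacad$baccbaadacbc  c
    3  acad$baccbaadacbcac  c
    4  acbcacacad$baccbaad  d
    5  accbaadacbcacacad$b  b
    6  ad$baccbaadacbcacac  c
    7  adacbcacacad$baccba  a
    8  baadacbcacacad$bacc  c
    9  baccbaadacbcacacad$  $
   10  bcacacad$baccbaadac  c
   11  cacacad$baccbaadacb  b
   12  cacad$baccbaadacbca  a
   13  cad$baccbaadacbcaca  a
   14  cbaadacbcacacad$bac  c
   15  cbcacacad$baccbaada  a
   16  ccbaadacbcacacad$ba  a
   17  d$baccbaadacbcacaca  a
   18  dacbcacacad$baccbaa  a

dbccdbcac$cbaacaaaa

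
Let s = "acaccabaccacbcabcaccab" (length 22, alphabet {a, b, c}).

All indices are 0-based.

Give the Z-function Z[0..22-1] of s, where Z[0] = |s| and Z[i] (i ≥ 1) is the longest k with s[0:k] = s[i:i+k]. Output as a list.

Z[0]=22
i=1: i≥r, start 0; Z[1]=0
i=2: i≥r, start 0; Z[2]=2 extend→box=[2,4)
i=3: min(r-i=1, Z[1]=0)=0; Z[3]=0
i=4: i≥r, start 0; Z[4]=0
i=5: i≥r, start 0; Z[5]=1 extend→box=[5,6)
i=6: i≥r, start 0; Z[6]=0
i=7: i≥r, start 0; Z[7]=2 extend→box=[7,9)
i=8: min(r-i=1, Z[1]=0)=0; Z[8]=0
i=9: i≥r, start 0; Z[9]=0
i=10: i≥r, start 0; Z[10]=2 extend→box=[10,12)
i=11: min(r-i=1, Z[1]=0)=0; Z[11]=0
i=12: i≥r, start 0; Z[12]=0
i=13: i≥r, start 0; Z[13]=0
i=14: i≥r, start 0; Z[14]=1 extend→box=[14,15)
i=15: i≥r, start 0; Z[15]=0
i=16: i≥r, start 0; Z[16]=0
i=17: i≥r, start 0; Z[17]=2 extend→box=[17,19)
i=18: min(r-i=1, Z[1]=0)=0; Z[18]=0
i=19: i≥r, start 0; Z[19]=0
i=20: i≥r, start 0; Z[20]=1 extend→box=[20,21)
i=21: i≥r, start 0; Z[21]=0

[22, 0, 2, 0, 0, 1, 0, 2, 0, 0, 2, 0, 0, 0, 1, 0, 0, 2, 0, 0, 1, 0]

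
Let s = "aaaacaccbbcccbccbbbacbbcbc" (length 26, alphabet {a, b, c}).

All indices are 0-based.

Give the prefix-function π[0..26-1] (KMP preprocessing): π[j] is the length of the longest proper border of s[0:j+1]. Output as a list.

[0, 1, 2, 3, 0, 1, 0, 0, 0, 0, 0, 0, 0, 0, 0, 0, 0, 0, 0, 1, 0, 0, 0, 0, 0, 0]

π[0] = 0
j=1 s[j]='a': π[1]=1 (border 'a')
j=2 s[j]='a': π[2]=2 (border 'aa')
j=3 s[j]='a': π[3]=3 (border 'aaa')
j=4 s[j]='c': k: 3→2→1→0; π[4]=0 (border '')
j=5 s[j]='a': π[5]=1 (border 'a')
j=6 s[j]='c': k: 1→0; π[6]=0 (border '')
j=7 s[j]='c': π[7]=0 (border '')
j=8 s[j]='b': π[8]=0 (border '')
j=9 s[j]='b': π[9]=0 (border '')
j=10 s[j]='c': π[10]=0 (border '')
j=11 s[j]='c': π[11]=0 (border '')
j=12 s[j]='c': π[12]=0 (border '')
j=13 s[j]='b': π[13]=0 (border '')
j=14 s[j]='c': π[14]=0 (border '')
j=15 s[j]='c': π[15]=0 (border '')
j=16 s[j]='b': π[16]=0 (border '')
j=17 s[j]='b': π[17]=0 (border '')
j=18 s[j]='b': π[18]=0 (border '')
j=19 s[j]='a': π[19]=1 (border 'a')
j=20 s[j]='c': k: 1→0; π[20]=0 (border '')
j=21 s[j]='b': π[21]=0 (border '')
j=22 s[j]='b': π[22]=0 (border '')
j=23 s[j]='c': π[23]=0 (border '')
j=24 s[j]='b': π[24]=0 (border '')
j=25 s[j]='c': π[25]=0 (border '')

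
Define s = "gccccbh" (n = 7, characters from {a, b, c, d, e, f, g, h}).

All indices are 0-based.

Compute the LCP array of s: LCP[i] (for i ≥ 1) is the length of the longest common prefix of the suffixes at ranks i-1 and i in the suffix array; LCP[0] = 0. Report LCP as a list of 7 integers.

rank→(start, suffix):
  0 → (5, 'bh')
  1 → (4, 'cbh')
  2 → (3, 'ccbh')
  3 → (2, 'cccbh')
  4 → (1, 'ccccbh')
  5 → (0, 'gccccbh')
  6 → (6, 'h')

SA = [5, 4, 3, 2, 1, 0, 6]
i: (SA[i-1],SA[i]) lcp shared
  1: (5,4) 0 ''
  2: (4,3) 1 'c'
  3: (3,2) 2 'cc'
  4: (2,1) 3 'ccc'
  5: (1,0) 0 ''
  6: (0,6) 0 ''

[0, 0, 1, 2, 3, 0, 0]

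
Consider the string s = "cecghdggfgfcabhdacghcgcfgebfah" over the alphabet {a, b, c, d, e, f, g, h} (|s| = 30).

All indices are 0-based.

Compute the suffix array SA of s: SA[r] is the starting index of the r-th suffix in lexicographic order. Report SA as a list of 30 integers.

rank | idx | suffix
   0 |  12 | abhdacghcgcfgebfah
   1 |  16 | acghcgcfgebfah
   2 |  28 | ah
   3 |  26 | bfah
   4 |  13 | bhdacghcgcfgebfah
   5 |  11 | cabhdacghcgcfgebfah
   6 |   0 | cecghdggfgfcabhdacghcgcfgebfah
   7 |  22 | cfgebfah
   8 |  20 | cgcfgebfah
   9 |  17 | cghcgcfgebfah
  10 |   2 | cghdggfgfcabhdacghcgcfgebfah
  11 |  15 | dacghcgcfgebfah
  12 |   5 | dggfgfcabhdacghcgcfgebfah
  13 |  25 | ebfah
  14 |   1 | ecghdggfgfcabhdacghcgcfgebfah
  15 |  27 | fah
  16 |  10 | fcabhdacghcgcfgebfah
  17 |  23 | fgebfah
  18 |   8 | fgfcabhdacghcgcfgebfah
  19 |  21 | gcfgebfah
  20 |  24 | gebfah
  21 |   9 | gfcabhdacghcgcfgebfah
  22 |   7 | gfgfcabhdacghcgcfgebfah
  23 |   6 | ggfgfcabhdacghcgcfgebfah
  24 |  18 | ghcgcfgebfah
  25 |   3 | ghdggfgfcabhdacghcgcfgebfah
  26 |  29 | h
  27 |  19 | hcgcfgebfah
  28 |  14 | hdacghcgcfgebfah
  29 |   4 | hdggfgfcabhdacghcgcfgebfah

[12, 16, 28, 26, 13, 11, 0, 22, 20, 17, 2, 15, 5, 25, 1, 27, 10, 23, 8, 21, 24, 9, 7, 6, 18, 3, 29, 19, 14, 4]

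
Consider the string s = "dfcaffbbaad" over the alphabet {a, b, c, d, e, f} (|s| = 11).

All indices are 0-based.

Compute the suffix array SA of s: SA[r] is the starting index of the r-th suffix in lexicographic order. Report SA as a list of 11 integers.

rank→(start, suffix):
  0 → (8, 'aad')
  1 → (9, 'ad')
  2 → (3, 'affbbaad')
  3 → (7, 'baad')
  4 → (6, 'bbaad')
  5 → (2, 'caffbbaad')
  6 → (10, 'd')
  7 → (0, 'dfcaffbbaad')
  8 → (5, 'fbbaad')
  9 → (1, 'fcaffbbaad')
  10 → (4, 'ffbbaad')

[8, 9, 3, 7, 6, 2, 10, 0, 5, 1, 4]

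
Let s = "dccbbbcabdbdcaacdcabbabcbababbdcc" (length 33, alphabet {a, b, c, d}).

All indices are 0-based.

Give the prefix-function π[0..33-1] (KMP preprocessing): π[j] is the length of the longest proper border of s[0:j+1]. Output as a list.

π[0] = 0
j=1 s[j]='c': π[1]=0 (border '')
j=2 s[j]='c': π[2]=0 (border '')
j=3 s[j]='b': π[3]=0 (border '')
j=4 s[j]='b': π[4]=0 (border '')
j=5 s[j]='b': π[5]=0 (border '')
j=6 s[j]='c': π[6]=0 (border '')
j=7 s[j]='a': π[7]=0 (border '')
j=8 s[j]='b': π[8]=0 (border '')
j=9 s[j]='d': π[9]=1 (border 'd')
j=10 s[j]='b': k: 1→0; π[10]=0 (border '')
j=11 s[j]='d': π[11]=1 (border 'd')
j=12 s[j]='c': π[12]=2 (border 'dc')
j=13 s[j]='a': k: 2→0; π[13]=0 (border '')
j=14 s[j]='a': π[14]=0 (border '')
j=15 s[j]='c': π[15]=0 (border '')
j=16 s[j]='d': π[16]=1 (border 'd')
j=17 s[j]='c': π[17]=2 (border 'dc')
j=18 s[j]='a': k: 2→0; π[18]=0 (border '')
j=19 s[j]='b': π[19]=0 (border '')
j=20 s[j]='b': π[20]=0 (border '')
j=21 s[j]='a': π[21]=0 (border '')
j=22 s[j]='b': π[22]=0 (border '')
j=23 s[j]='c': π[23]=0 (border '')
j=24 s[j]='b': π[24]=0 (border '')
j=25 s[j]='a': π[25]=0 (border '')
j=26 s[j]='b': π[26]=0 (border '')
j=27 s[j]='a': π[27]=0 (border '')
j=28 s[j]='b': π[28]=0 (border '')
j=29 s[j]='b': π[29]=0 (border '')
j=30 s[j]='d': π[30]=1 (border 'd')
j=31 s[j]='c': π[31]=2 (border 'dc')
j=32 s[j]='c': π[32]=3 (border 'dcc')

[0, 0, 0, 0, 0, 0, 0, 0, 0, 1, 0, 1, 2, 0, 0, 0, 1, 2, 0, 0, 0, 0, 0, 0, 0, 0, 0, 0, 0, 0, 1, 2, 3]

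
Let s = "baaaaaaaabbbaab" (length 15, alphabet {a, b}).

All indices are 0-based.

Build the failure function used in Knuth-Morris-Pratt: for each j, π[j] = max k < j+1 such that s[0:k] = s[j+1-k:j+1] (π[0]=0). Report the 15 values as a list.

π[0] = 0
j=1 s[j]='a': π[1]=0 (border '')
j=2 s[j]='a': π[2]=0 (border '')
j=3 s[j]='a': π[3]=0 (border '')
j=4 s[j]='a': π[4]=0 (border '')
j=5 s[j]='a': π[5]=0 (border '')
j=6 s[j]='a': π[6]=0 (border '')
j=7 s[j]='a': π[7]=0 (border '')
j=8 s[j]='a': π[8]=0 (border '')
j=9 s[j]='b': π[9]=1 (border 'b')
j=10 s[j]='b': k: 1→0; π[10]=1 (border 'b')
j=11 s[j]='b': k: 1→0; π[11]=1 (border 'b')
j=12 s[j]='a': π[12]=2 (border 'ba')
j=13 s[j]='a': π[13]=3 (border 'baa')
j=14 s[j]='b': k: 3→0; π[14]=1 (border 'b')

[0, 0, 0, 0, 0, 0, 0, 0, 0, 1, 1, 1, 2, 3, 1]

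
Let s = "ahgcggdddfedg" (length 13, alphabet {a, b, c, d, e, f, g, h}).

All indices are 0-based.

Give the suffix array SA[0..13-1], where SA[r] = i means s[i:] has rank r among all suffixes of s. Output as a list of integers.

[0, 3, 6, 7, 8, 11, 10, 9, 12, 2, 5, 4, 1]

rank | idx | suffix
   0 |   0 | ahgcggdddfedg
   1 |   3 | cggdddfedg
   2 |   6 | dddfedg
   3 |   7 | ddfedg
   4 |   8 | dfedg
   5 |  11 | dg
   6 |  10 | edg
   7 |   9 | fedg
   8 |  12 | g
   9 |   2 | gcggdddfedg
  10 |   5 | gdddfedg
  11 |   4 | ggdddfedg
  12 |   1 | hgcggdddfedg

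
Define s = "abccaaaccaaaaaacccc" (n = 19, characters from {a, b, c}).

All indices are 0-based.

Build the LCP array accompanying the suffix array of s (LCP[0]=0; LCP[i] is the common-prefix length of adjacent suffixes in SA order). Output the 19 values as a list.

[0, 5, 4, 3, 5, 2, 4, 1, 1, 3, 0, 0, 1, 4, 1, 2, 5, 2, 3]

sorted suffixes:
  #0 SA[0]=9  'aaaaaacccc'
  #1 SA[1]=10  'aaaaacccc'
  #2 SA[2]=11  'aaaacccc'
  #3 SA[3]=4  'aaaccaaaaaacccc'
  #4 SA[4]=12  'aaacccc'
  #5 SA[5]=5  'aaccaaaaaacccc'
  #6 SA[6]=13  'aacccc'
  #7 SA[7]=0  'abccaaaccaaaaaacccc'
  #8 SA[8]=6  'accaaaaaacccc'
  #9 SA[9]=14  'acccc'
  #10 SA[10]=1  'bccaaaccaaaaaacccc'
  #11 SA[11]=18  'c'
  #12 SA[12]=8  'caaaaaacccc'
  #13 SA[13]=3  'caaaccaaaaaacccc'
  #14 SA[14]=17  'cc'
  #15 SA[15]=7  'ccaaaaaacccc'
  #16 SA[16]=2  'ccaaaccaaaaaacccc'
  #17 SA[17]=16  'ccc'
  #18 SA[18]=15  'cccc'

SA = [9, 10, 11, 4, 12, 5, 13, 0, 6, 14, 1, 18, 8, 3, 17, 7, 2, 16, 15]
i: (SA[i-1],SA[i]) lcp shared
  1: (9,10) 5 'aaaaa'
  2: (10,11) 4 'aaaa'
  3: (11,4) 3 'aaa'
  4: (4,12) 5 'aaacc'
  5: (12,5) 2 'aa'
  6: (5,13) 4 'aacc'
  7: (13,0) 1 'a'
  8: (0,6) 1 'a'
  9: (6,14) 3 'acc'
  10: (14,1) 0 ''
  11: (1,18) 0 ''
  12: (18,8) 1 'c'
  13: (8,3) 4 'caaa'
  14: (3,17) 1 'c'
  15: (17,7) 2 'cc'
  16: (7,2) 5 'ccaaa'
  17: (2,16) 2 'cc'
  18: (16,15) 3 'ccc'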